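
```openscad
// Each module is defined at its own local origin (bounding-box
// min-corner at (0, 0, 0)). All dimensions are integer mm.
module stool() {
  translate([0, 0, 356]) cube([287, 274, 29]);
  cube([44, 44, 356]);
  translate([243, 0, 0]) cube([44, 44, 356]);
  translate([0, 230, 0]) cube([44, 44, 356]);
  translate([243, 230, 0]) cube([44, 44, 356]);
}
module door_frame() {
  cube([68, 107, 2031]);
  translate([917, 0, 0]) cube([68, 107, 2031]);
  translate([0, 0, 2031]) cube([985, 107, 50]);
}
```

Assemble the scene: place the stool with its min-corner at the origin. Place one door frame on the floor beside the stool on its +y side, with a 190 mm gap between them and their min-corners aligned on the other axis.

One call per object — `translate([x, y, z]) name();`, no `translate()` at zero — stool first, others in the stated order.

stool();
translate([0, 464, 0]) door_frame();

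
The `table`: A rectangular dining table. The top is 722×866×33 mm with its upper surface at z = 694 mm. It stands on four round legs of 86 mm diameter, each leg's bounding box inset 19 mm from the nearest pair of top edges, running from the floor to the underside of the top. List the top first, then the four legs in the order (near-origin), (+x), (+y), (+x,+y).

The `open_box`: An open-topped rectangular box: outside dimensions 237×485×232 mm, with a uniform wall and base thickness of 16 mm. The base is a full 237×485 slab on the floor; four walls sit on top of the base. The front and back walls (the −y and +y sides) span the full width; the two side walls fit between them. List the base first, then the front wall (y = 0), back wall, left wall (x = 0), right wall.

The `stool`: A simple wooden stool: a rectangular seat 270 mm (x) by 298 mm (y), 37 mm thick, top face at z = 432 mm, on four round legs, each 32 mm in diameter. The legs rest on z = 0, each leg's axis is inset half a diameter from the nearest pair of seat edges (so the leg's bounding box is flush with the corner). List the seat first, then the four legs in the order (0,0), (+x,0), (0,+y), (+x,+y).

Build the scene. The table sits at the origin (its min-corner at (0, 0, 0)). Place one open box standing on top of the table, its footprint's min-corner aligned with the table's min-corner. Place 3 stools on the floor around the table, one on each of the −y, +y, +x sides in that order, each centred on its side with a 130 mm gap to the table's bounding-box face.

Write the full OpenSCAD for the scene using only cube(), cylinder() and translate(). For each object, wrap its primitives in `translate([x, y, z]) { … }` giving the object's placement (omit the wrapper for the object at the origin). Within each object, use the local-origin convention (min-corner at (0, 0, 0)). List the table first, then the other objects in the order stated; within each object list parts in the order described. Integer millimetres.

translate([0, 0, 661]) cube([722, 866, 33]);
translate([62, 62, 0]) cylinder(h = 661, r = 43);
translate([660, 62, 0]) cylinder(h = 661, r = 43);
translate([62, 804, 0]) cylinder(h = 661, r = 43);
translate([660, 804, 0]) cylinder(h = 661, r = 43);
translate([0, 0, 694]) {
  cube([237, 485, 16]);
  translate([0, 0, 16]) cube([237, 16, 216]);
  translate([0, 469, 16]) cube([237, 16, 216]);
  translate([0, 16, 16]) cube([16, 453, 216]);
  translate([221, 16, 16]) cube([16, 453, 216]);
}
translate([226, -428, 0]) {
  translate([0, 0, 395]) cube([270, 298, 37]);
  translate([16, 16, 0]) cylinder(h = 395, r = 16);
  translate([254, 16, 0]) cylinder(h = 395, r = 16);
  translate([16, 282, 0]) cylinder(h = 395, r = 16);
  translate([254, 282, 0]) cylinder(h = 395, r = 16);
}
translate([226, 996, 0]) {
  translate([0, 0, 395]) cube([270, 298, 37]);
  translate([16, 16, 0]) cylinder(h = 395, r = 16);
  translate([254, 16, 0]) cylinder(h = 395, r = 16);
  translate([16, 282, 0]) cylinder(h = 395, r = 16);
  translate([254, 282, 0]) cylinder(h = 395, r = 16);
}
translate([852, 284, 0]) {
  translate([0, 0, 395]) cube([270, 298, 37]);
  translate([16, 16, 0]) cylinder(h = 395, r = 16);
  translate([254, 16, 0]) cylinder(h = 395, r = 16);
  translate([16, 282, 0]) cylinder(h = 395, r = 16);
  translate([254, 282, 0]) cylinder(h = 395, r = 16);
}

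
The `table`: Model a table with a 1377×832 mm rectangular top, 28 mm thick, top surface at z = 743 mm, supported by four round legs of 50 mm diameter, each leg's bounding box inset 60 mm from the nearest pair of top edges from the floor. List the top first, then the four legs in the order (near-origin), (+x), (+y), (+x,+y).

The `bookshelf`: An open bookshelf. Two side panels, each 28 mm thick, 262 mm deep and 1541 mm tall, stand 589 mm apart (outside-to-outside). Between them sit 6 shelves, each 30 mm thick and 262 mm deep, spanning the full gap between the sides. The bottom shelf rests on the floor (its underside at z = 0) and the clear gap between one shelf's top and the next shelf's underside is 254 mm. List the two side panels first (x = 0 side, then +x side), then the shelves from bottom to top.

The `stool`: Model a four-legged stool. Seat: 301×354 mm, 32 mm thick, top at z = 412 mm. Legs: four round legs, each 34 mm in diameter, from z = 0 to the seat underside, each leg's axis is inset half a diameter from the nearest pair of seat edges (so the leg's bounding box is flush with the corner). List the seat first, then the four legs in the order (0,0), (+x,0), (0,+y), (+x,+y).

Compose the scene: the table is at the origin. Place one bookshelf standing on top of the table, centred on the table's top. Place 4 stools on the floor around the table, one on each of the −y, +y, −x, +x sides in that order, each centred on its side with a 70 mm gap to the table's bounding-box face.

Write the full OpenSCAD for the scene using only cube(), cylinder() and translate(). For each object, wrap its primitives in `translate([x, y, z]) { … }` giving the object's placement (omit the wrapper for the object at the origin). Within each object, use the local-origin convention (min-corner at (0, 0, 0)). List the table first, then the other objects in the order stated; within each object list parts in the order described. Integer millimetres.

translate([0, 0, 715]) cube([1377, 832, 28]);
translate([85, 85, 0]) cylinder(h = 715, r = 25);
translate([1292, 85, 0]) cylinder(h = 715, r = 25);
translate([85, 747, 0]) cylinder(h = 715, r = 25);
translate([1292, 747, 0]) cylinder(h = 715, r = 25);
translate([394, 285, 743]) {
  cube([28, 262, 1541]);
  translate([561, 0, 0]) cube([28, 262, 1541]);
  translate([28, 0, 0]) cube([533, 262, 30]);
  translate([28, 0, 284]) cube([533, 262, 30]);
  translate([28, 0, 568]) cube([533, 262, 30]);
  translate([28, 0, 852]) cube([533, 262, 30]);
  translate([28, 0, 1136]) cube([533, 262, 30]);
  translate([28, 0, 1420]) cube([533, 262, 30]);
}
translate([538, -424, 0]) {
  translate([0, 0, 380]) cube([301, 354, 32]);
  translate([17, 17, 0]) cylinder(h = 380, r = 17);
  translate([284, 17, 0]) cylinder(h = 380, r = 17);
  translate([17, 337, 0]) cylinder(h = 380, r = 17);
  translate([284, 337, 0]) cylinder(h = 380, r = 17);
}
translate([538, 902, 0]) {
  translate([0, 0, 380]) cube([301, 354, 32]);
  translate([17, 17, 0]) cylinder(h = 380, r = 17);
  translate([284, 17, 0]) cylinder(h = 380, r = 17);
  translate([17, 337, 0]) cylinder(h = 380, r = 17);
  translate([284, 337, 0]) cylinder(h = 380, r = 17);
}
translate([-371, 239, 0]) {
  translate([0, 0, 380]) cube([301, 354, 32]);
  translate([17, 17, 0]) cylinder(h = 380, r = 17);
  translate([284, 17, 0]) cylinder(h = 380, r = 17);
  translate([17, 337, 0]) cylinder(h = 380, r = 17);
  translate([284, 337, 0]) cylinder(h = 380, r = 17);
}
translate([1447, 239, 0]) {
  translate([0, 0, 380]) cube([301, 354, 32]);
  translate([17, 17, 0]) cylinder(h = 380, r = 17);
  translate([284, 17, 0]) cylinder(h = 380, r = 17);
  translate([17, 337, 0]) cylinder(h = 380, r = 17);
  translate([284, 337, 0]) cylinder(h = 380, r = 17);
}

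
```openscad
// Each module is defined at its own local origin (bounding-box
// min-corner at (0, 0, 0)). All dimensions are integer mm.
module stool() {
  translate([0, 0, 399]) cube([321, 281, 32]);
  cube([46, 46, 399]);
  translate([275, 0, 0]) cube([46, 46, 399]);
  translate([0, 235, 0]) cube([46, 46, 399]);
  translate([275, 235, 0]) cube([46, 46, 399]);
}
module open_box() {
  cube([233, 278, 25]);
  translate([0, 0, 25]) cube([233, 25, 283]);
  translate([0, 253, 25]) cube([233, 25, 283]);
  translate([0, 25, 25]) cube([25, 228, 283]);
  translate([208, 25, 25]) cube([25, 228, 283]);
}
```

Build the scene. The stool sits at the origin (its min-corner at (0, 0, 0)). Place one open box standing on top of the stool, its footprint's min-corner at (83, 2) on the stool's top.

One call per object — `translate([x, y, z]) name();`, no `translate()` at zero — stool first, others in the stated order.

stool();
translate([83, 2, 431]) open_box();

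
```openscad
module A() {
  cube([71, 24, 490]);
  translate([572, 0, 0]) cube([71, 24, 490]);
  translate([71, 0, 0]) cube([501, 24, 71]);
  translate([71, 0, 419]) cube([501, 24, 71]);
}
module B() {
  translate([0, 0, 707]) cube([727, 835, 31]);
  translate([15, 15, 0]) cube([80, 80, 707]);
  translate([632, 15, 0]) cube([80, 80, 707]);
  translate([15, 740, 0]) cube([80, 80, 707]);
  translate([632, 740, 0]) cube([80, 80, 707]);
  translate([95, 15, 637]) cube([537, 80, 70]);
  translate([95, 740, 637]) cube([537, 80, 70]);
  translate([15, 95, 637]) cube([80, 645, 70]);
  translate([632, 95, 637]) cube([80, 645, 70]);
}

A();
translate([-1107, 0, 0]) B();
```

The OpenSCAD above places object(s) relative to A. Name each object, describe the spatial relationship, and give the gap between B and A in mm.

The table's nearest face is 380 mm from the picture frame's −x face.

A is a picture frame. B is a table. The table is on the floor beside the picture frame on its −x side. The gap between the table and the picture frame is 380 mm.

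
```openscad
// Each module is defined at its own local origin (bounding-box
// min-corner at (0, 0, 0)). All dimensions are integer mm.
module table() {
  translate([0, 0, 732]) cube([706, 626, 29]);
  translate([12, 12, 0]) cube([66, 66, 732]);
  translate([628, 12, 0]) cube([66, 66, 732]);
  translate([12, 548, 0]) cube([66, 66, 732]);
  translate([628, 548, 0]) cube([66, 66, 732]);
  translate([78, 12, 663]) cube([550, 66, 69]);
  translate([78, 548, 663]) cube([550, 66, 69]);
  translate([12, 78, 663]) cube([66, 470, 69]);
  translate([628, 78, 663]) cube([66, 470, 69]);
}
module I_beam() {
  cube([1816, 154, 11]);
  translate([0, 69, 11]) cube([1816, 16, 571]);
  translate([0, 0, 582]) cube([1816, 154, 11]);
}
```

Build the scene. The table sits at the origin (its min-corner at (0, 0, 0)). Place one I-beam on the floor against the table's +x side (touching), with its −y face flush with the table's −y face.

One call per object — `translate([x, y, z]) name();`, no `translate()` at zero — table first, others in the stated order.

table();
translate([706, 0, 0]) I_beam();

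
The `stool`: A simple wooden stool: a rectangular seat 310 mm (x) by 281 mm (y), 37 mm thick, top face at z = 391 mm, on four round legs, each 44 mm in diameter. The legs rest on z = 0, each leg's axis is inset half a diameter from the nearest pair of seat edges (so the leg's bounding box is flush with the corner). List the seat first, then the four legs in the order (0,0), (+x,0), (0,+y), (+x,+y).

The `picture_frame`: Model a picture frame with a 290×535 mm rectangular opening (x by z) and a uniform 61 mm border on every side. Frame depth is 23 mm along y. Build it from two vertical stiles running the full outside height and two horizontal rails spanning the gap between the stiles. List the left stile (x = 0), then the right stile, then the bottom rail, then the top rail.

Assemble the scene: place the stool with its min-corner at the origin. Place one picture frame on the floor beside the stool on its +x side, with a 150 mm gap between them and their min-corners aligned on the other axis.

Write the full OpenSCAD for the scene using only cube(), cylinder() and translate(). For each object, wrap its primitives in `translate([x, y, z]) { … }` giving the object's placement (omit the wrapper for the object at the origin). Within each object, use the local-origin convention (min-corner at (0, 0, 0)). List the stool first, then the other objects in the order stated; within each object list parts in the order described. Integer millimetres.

translate([0, 0, 354]) cube([310, 281, 37]);
translate([22, 22, 0]) cylinder(h = 354, r = 22);
translate([288, 22, 0]) cylinder(h = 354, r = 22);
translate([22, 259, 0]) cylinder(h = 354, r = 22);
translate([288, 259, 0]) cylinder(h = 354, r = 22);
translate([460, 0, 0]) {
  cube([61, 23, 657]);
  translate([351, 0, 0]) cube([61, 23, 657]);
  translate([61, 0, 0]) cube([290, 23, 61]);
  translate([61, 0, 596]) cube([290, 23, 61]);
}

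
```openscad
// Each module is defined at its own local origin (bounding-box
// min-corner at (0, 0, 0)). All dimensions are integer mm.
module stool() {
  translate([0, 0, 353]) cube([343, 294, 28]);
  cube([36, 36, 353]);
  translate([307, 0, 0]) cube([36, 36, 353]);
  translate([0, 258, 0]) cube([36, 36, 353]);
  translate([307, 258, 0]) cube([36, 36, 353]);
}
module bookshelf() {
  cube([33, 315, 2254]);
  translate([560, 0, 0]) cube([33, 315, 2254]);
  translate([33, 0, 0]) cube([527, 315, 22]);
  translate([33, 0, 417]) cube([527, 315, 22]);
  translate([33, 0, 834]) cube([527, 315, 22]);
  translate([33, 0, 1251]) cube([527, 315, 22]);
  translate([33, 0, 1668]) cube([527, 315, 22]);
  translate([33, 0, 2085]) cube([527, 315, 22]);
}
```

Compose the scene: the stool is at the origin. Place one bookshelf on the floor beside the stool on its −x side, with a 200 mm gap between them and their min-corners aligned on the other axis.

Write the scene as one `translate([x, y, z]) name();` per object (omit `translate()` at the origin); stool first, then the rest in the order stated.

stool();
translate([-793, 0, 0]) bookshelf();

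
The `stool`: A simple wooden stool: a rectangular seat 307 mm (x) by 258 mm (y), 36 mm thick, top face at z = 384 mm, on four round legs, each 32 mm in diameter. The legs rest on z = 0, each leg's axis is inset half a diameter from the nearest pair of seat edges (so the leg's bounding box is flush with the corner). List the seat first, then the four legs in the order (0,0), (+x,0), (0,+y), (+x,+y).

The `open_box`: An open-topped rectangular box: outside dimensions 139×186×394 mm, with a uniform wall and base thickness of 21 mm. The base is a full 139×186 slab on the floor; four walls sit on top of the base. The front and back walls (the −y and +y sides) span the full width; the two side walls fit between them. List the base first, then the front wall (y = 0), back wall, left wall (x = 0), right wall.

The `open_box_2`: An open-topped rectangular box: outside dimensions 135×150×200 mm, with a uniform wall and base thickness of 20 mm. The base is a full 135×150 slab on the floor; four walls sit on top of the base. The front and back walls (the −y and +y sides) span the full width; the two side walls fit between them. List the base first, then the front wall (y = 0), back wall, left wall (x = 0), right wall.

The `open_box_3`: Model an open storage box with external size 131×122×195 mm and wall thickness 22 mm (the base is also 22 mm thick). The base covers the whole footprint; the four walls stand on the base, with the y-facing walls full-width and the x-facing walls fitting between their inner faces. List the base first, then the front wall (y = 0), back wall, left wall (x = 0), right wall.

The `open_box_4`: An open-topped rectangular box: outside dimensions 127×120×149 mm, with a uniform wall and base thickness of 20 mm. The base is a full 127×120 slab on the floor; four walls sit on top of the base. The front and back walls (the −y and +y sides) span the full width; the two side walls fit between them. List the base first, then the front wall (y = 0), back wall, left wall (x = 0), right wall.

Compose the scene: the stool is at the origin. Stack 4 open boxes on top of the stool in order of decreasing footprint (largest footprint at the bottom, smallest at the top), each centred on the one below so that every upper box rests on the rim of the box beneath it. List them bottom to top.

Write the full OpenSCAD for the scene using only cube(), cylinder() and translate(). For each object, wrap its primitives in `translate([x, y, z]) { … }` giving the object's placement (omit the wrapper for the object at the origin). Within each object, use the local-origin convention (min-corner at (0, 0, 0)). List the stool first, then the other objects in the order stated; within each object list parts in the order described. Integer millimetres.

translate([0, 0, 348]) cube([307, 258, 36]);
translate([16, 16, 0]) cylinder(h = 348, r = 16);
translate([291, 16, 0]) cylinder(h = 348, r = 16);
translate([16, 242, 0]) cylinder(h = 348, r = 16);
translate([291, 242, 0]) cylinder(h = 348, r = 16);
translate([84, 36, 384]) {
  cube([139, 186, 21]);
  translate([0, 0, 21]) cube([139, 21, 373]);
  translate([0, 165, 21]) cube([139, 21, 373]);
  translate([0, 21, 21]) cube([21, 144, 373]);
  translate([118, 21, 21]) cube([21, 144, 373]);
}
translate([86, 54, 778]) {
  cube([135, 150, 20]);
  translate([0, 0, 20]) cube([135, 20, 180]);
  translate([0, 130, 20]) cube([135, 20, 180]);
  translate([0, 20, 20]) cube([20, 110, 180]);
  translate([115, 20, 20]) cube([20, 110, 180]);
}
translate([88, 68, 978]) {
  cube([131, 122, 22]);
  translate([0, 0, 22]) cube([131, 22, 173]);
  translate([0, 100, 22]) cube([131, 22, 173]);
  translate([0, 22, 22]) cube([22, 78, 173]);
  translate([109, 22, 22]) cube([22, 78, 173]);
}
translate([90, 69, 1173]) {
  cube([127, 120, 20]);
  translate([0, 0, 20]) cube([127, 20, 129]);
  translate([0, 100, 20]) cube([127, 20, 129]);
  translate([0, 20, 20]) cube([20, 80, 129]);
  translate([107, 20, 20]) cube([20, 80, 129]);
}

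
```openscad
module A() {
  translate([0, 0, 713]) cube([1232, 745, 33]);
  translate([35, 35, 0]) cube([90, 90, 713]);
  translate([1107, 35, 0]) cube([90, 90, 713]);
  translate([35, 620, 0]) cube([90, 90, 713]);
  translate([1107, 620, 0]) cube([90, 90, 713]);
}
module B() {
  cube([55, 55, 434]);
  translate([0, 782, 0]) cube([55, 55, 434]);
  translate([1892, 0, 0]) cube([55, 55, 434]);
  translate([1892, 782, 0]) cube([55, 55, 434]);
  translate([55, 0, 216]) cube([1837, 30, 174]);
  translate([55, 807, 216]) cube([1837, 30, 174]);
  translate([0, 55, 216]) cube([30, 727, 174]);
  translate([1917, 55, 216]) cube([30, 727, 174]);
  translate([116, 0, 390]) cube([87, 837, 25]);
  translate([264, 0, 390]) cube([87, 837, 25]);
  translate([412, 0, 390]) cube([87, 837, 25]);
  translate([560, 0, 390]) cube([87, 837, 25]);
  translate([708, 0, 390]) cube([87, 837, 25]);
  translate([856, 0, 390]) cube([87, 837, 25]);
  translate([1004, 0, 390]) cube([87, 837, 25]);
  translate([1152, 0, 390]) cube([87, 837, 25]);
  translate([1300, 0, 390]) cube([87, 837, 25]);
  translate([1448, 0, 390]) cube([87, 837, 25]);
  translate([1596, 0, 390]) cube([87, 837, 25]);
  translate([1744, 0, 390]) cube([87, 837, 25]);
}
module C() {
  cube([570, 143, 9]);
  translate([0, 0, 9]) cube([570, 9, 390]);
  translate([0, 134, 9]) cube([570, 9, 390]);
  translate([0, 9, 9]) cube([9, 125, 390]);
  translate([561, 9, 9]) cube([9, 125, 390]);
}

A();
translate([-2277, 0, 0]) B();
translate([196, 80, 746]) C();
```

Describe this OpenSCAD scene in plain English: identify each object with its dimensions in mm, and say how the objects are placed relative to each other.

A is a table with a 1232×745 mm rectangular top, 33 mm thick, top surface at z = 746 mm, supported by four 90×90 mm square legs, each inset 35 mm from the nearest pair of top edges, running from the floor.

B is a bed frame 1947 mm long (x) by 837 mm wide (y). Four 55×55 mm corner posts, 434 mm tall, at the corners of the footprint. Four rails of 30 mm thickness and 174 mm height run between adjacent posts with their undersides at z = 216 mm, their outer faces flush with the outside of the frame (the two x-running rails run between the posts' inner faces; the two y-running rails run between the posts' inner faces). 12 slats, each 87 mm wide (x) and 25 mm thick, lie across the top of the two x-running rails, running the full 837 mm width of the frame in y; the slats are evenly spaced along x between the inner faces of the end posts with equal gaps (rounded down to the nearest mm) at the −x end and between each pair — any rounding remainder accumulates at the +x end.

C is an open storage box with external size 570×143×399 mm and wall thickness 9 mm (the base is also 9 mm thick). The base covers the whole footprint; the four walls stand on the base, with the y-facing walls full-width and the x-facing walls fitting between their inner faces.

The bed frame is on the floor beside the table on its −x side. The open box is on top of the table.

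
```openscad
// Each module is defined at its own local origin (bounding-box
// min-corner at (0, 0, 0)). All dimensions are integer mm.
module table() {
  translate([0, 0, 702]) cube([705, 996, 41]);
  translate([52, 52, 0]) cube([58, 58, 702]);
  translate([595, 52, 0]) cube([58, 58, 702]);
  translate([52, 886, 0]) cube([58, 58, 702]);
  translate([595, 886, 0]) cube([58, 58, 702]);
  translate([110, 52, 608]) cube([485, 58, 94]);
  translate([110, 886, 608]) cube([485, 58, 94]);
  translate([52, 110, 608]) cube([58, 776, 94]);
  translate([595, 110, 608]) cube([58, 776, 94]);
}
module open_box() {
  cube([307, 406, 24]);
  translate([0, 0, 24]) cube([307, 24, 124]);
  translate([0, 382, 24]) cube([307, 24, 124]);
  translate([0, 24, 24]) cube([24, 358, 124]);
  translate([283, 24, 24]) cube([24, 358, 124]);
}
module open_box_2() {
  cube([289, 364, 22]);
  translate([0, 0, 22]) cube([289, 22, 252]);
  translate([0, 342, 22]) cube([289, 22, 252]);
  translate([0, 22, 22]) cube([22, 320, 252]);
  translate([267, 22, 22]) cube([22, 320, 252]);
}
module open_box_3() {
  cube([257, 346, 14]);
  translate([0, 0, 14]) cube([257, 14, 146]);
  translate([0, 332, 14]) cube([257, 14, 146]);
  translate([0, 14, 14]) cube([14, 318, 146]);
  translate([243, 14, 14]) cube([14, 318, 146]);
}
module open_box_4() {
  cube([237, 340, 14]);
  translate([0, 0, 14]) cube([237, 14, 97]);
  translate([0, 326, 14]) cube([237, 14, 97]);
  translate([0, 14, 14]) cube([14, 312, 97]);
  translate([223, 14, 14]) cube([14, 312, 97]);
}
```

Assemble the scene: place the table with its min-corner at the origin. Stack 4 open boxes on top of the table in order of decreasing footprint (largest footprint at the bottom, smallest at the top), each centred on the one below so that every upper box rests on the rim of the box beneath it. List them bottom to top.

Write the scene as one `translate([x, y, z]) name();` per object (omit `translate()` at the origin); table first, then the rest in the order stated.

table();
translate([199, 295, 743]) open_box();
translate([208, 316, 891]) open_box_2();
translate([224, 325, 1165]) open_box_3();
translate([234, 328, 1325]) open_box_4();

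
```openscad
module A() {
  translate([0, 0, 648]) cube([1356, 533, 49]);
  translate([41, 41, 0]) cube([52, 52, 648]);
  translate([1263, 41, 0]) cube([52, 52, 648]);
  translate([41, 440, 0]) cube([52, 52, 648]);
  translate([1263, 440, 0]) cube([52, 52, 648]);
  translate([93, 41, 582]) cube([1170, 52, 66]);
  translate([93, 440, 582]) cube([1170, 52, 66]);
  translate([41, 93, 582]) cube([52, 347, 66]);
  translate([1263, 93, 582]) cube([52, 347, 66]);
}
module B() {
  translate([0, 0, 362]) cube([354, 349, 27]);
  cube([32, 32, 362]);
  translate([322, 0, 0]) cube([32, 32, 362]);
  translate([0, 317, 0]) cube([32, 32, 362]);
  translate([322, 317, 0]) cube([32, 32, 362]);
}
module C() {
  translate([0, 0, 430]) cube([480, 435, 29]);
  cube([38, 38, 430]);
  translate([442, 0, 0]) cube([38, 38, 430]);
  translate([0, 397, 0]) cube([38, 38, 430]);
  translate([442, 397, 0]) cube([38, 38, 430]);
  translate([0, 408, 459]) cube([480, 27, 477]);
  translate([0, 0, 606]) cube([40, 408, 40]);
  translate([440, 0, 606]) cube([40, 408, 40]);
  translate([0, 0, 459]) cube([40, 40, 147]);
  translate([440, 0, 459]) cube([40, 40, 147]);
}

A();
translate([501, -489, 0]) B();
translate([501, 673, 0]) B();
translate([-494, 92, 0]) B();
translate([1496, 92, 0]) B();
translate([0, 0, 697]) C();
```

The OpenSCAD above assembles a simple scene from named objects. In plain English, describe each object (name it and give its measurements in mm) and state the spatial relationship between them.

A is a table: top 1356 mm (x) × 533 mm (y), 49 mm thick, upper face at z = 697 mm, on four 52×52 mm square legs, each inset 41 mm from the nearest pair of top edges, running from z = 0 to the bottom of the top. Four apron rails, 52 mm thick and 66 mm tall, run between adjacent legs with their top edges flush with the underside of the top and their outer faces flush with the legs' outer faces.

B is a simple wooden stool: a rectangular seat 354 mm (x) by 349 mm (y), 27 mm thick, top face at z = 389 mm, on four square legs, each 32×32 mm in cross-section. The legs rest on z = 0, each flush with a corner of the seat.

C is a chair: 480×435 mm seat, 29 mm thick, top at z = 459 mm, on four 38 mm square corner legs flush with the seat edges. A 27 mm thick backrest slab spans the full seat width, extending 477 mm above the seat top, its back face flush with the seat's +y edge. Two armrests of 40×40 mm section run along each side from the seat's front edge to the front of the backrest, top faces 187 mm above the seat top and outer faces flush with the seat's x-edges; a 40×40 mm post under the front of each armrest stands on the seat at the front corner.

Four stools sit around the table at the −y, +y, −x, +x sides. The chair is on top of the table.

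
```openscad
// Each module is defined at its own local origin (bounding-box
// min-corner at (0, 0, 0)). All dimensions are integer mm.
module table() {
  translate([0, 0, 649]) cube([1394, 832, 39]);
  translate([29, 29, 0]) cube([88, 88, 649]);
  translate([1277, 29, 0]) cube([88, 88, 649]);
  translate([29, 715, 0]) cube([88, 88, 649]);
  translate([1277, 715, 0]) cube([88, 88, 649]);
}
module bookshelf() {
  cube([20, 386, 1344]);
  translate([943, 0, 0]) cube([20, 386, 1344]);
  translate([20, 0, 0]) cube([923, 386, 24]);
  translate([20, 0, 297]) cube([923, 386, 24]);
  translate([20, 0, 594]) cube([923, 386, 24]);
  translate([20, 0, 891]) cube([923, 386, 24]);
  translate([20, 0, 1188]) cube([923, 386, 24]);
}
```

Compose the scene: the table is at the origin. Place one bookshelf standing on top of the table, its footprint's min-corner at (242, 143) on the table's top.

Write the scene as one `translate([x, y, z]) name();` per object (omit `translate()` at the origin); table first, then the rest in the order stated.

table();
translate([242, 143, 688]) bookshelf();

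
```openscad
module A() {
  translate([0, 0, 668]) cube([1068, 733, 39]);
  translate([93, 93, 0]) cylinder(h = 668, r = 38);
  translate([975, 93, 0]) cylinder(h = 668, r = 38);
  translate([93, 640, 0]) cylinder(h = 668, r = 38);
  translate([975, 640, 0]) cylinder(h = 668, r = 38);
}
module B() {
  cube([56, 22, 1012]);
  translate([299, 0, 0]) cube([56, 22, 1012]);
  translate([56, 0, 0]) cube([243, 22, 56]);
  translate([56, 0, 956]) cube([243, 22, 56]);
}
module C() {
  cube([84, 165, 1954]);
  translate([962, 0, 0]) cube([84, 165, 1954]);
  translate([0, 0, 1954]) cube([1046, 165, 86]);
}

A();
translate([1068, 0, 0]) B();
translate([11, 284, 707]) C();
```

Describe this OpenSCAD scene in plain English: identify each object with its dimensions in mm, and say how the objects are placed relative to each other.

A is a table with a 1068×733 mm rectangular top, 39 mm thick, top surface at z = 707 mm, supported by four round legs of 76 mm diameter, each leg's bounding box inset 55 mm from the nearest pair of top edges, running from the floor.

B is a rectangular picture frame lying in the x–z plane (depth along y). The opening is 243 mm wide (x) by 900 mm tall (z), surrounded by a border 56 mm wide on all four sides. The frame is 22 mm deep and is made of two full-height vertical stiles with two horizontal rails fitted between them.

C is a rectangular door frame: two vertical jambs of 84×165 mm section, 1954 mm tall, with a clear opening 878 mm wide between their inner faces. A header 86 mm tall and 165 mm deep lies on top of the jambs and spans the full outside width.

The picture frame is against the table's +x side, with their −y faces flush. The door frame is on top of the table, centred.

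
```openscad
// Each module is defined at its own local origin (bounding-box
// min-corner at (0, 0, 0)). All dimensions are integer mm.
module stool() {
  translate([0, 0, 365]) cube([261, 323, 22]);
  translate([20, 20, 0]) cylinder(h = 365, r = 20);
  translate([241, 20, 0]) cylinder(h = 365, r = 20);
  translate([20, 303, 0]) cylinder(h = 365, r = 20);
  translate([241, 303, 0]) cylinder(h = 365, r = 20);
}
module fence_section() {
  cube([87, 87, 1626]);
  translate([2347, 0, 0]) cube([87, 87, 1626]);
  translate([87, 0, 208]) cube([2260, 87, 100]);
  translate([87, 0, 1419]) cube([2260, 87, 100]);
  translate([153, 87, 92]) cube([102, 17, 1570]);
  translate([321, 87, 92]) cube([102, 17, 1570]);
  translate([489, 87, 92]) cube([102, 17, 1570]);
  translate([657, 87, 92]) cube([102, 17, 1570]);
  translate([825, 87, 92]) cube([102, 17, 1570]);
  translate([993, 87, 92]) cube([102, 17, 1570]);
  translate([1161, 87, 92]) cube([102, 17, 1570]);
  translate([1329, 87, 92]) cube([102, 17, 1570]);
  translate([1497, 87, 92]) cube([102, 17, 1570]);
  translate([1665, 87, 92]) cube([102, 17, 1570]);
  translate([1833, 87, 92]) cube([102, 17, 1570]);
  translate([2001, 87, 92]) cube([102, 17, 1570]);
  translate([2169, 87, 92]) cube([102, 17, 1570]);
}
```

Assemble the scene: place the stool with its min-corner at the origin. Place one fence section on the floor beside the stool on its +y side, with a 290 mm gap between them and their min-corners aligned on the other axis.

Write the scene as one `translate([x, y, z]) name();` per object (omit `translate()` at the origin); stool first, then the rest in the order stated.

stool();
translate([0, 613, 0]) fence_section();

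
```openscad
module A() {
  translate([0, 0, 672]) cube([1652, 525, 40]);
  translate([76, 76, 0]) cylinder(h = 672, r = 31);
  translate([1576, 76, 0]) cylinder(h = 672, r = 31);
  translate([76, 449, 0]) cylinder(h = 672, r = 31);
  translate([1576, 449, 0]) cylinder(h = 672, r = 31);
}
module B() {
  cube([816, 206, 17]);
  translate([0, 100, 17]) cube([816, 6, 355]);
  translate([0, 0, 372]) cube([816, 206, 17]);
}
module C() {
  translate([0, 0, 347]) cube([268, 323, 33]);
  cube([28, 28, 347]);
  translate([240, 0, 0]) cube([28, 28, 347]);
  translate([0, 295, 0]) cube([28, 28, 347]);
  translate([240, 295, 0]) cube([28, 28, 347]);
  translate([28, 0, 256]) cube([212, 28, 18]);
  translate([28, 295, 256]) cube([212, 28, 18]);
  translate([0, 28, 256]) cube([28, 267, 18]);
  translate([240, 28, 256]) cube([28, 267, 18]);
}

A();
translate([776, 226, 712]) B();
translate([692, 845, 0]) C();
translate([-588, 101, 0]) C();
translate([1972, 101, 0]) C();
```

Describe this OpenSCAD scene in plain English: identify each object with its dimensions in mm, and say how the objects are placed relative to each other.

A is a rectangular dining table. The top is 1652×525×40 mm with its upper surface at z = 712 mm. It stands on four round legs of 62 mm diameter, each leg's bounding box inset 45 mm from the nearest pair of top edges, running from the floor to the underside of the top.

B is an I-beam lying along x, 816 mm long. Overall section height 389 mm. Two flanges 206 mm wide (y) and 17 mm thick, one on the floor and one at the top; a web 6 mm thick runs between them, centred on the flange width.

C is a simple wooden stool: a rectangular seat 268 mm (x) by 323 mm (y), 33 mm thick, top face at z = 380 mm, on four square legs, each 28×28 mm in cross-section. The legs rest on z = 0, each flush with a corner of the seat. Four stretchers, 28 mm wide and 18 mm tall, connect adjacent legs with their undersides at z = 256 mm, each running between the inner faces of the legs it joins and aligned with the legs' outer faces on the other axis.

The I-beam is on top of the table. Three stools sit around the table at the +y, −x, +x sides.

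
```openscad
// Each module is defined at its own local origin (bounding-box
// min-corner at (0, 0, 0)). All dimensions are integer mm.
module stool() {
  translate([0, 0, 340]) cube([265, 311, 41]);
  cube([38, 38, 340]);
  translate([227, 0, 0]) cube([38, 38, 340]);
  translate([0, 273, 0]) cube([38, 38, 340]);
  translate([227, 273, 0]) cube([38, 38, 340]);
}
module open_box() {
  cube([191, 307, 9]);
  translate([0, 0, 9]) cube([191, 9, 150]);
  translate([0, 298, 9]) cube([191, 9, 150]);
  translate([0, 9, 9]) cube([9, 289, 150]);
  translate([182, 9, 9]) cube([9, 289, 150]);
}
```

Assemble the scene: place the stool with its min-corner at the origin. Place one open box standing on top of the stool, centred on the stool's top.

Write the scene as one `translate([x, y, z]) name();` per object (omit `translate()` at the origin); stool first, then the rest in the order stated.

stool();
translate([37, 2, 381]) open_box();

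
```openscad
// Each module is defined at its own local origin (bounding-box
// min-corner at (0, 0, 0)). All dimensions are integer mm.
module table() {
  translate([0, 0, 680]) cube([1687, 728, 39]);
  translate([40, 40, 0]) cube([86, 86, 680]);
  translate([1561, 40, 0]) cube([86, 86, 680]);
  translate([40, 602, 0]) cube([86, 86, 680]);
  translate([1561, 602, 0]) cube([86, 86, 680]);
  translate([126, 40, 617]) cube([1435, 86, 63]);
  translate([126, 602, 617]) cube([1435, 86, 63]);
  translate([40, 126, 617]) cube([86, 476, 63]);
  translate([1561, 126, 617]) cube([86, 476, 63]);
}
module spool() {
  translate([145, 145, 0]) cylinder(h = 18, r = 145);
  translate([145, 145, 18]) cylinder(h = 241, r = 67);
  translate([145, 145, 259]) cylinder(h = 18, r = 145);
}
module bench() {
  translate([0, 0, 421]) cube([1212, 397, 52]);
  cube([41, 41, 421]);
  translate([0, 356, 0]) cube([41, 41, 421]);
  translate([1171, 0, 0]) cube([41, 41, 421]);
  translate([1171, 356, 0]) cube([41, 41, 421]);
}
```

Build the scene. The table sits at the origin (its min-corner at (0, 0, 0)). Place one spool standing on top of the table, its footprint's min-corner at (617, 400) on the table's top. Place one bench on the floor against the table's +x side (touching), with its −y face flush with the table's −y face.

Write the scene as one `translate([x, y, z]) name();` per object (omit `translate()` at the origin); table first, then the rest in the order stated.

table();
translate([617, 400, 719]) spool();
translate([1687, 0, 0]) bench();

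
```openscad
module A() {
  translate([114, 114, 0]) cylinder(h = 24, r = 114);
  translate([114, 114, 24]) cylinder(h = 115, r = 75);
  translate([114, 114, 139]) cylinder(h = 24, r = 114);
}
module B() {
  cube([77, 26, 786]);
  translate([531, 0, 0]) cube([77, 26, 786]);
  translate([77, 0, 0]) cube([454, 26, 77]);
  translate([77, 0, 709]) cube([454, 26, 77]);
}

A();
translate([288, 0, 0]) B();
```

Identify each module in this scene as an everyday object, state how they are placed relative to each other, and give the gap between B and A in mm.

The picture frame's nearest face is 60 mm from the spool's +x face.

A is a spool. B is a picture frame. The picture frame is on the floor beside the spool on its +x side. The gap between the picture frame and the spool is 60 mm.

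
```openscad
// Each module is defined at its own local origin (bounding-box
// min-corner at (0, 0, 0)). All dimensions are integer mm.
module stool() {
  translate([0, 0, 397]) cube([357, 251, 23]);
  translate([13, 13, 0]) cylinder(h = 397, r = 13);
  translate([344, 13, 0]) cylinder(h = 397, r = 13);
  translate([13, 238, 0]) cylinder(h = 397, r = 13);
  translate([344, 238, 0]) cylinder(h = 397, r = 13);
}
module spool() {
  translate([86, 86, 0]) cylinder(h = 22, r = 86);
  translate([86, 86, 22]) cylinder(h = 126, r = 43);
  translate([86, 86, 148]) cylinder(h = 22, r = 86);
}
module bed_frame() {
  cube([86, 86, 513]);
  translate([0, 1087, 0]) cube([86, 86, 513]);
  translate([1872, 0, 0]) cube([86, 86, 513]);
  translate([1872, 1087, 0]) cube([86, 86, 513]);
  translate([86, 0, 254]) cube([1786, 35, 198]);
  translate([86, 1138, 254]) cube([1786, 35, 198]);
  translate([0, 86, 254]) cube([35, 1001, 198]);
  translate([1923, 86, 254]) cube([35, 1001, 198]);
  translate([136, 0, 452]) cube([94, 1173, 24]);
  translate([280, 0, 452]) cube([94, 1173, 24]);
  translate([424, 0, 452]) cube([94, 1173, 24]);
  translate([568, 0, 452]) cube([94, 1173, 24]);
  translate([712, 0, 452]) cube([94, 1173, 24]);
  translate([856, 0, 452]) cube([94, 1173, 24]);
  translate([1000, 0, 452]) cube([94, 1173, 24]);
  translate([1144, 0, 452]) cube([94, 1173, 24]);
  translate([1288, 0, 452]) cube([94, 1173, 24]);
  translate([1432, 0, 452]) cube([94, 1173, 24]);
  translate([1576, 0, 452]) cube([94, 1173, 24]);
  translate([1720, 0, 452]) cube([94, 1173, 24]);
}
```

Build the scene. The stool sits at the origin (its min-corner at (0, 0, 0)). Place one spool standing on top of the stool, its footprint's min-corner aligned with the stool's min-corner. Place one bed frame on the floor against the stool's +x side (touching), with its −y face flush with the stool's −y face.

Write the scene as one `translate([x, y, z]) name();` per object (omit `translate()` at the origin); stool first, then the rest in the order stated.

stool();
translate([0, 0, 420]) spool();
translate([357, 0, 0]) bed_frame();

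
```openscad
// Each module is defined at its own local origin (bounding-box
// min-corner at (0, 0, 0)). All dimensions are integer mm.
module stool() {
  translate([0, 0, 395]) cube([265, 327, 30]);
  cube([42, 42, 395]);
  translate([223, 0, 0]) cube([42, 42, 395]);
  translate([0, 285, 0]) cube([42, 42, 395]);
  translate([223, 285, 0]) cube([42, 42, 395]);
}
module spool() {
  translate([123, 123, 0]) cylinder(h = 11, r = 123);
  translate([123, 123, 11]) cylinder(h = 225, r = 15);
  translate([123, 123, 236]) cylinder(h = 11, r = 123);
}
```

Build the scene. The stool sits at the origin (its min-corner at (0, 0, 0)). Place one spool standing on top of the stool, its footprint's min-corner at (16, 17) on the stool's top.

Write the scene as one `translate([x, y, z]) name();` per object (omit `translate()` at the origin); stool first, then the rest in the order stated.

stool();
translate([16, 17, 425]) spool();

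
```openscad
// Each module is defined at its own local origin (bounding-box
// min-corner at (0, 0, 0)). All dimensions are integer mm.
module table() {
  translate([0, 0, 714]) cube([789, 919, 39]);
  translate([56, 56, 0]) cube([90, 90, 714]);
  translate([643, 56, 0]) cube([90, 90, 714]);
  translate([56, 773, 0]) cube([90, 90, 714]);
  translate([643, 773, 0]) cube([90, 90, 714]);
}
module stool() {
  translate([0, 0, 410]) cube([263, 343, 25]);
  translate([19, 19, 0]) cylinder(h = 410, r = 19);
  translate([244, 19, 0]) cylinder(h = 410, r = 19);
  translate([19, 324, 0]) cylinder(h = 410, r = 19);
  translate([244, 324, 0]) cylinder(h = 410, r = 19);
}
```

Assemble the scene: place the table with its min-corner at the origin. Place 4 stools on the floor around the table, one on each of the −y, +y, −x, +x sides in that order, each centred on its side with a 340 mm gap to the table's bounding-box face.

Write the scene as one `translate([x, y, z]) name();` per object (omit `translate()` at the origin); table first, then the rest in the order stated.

table();
translate([263, -683, 0]) stool();
translate([263, 1259, 0]) stool();
translate([-603, 288, 0]) stool();
translate([1129, 288, 0]) stool();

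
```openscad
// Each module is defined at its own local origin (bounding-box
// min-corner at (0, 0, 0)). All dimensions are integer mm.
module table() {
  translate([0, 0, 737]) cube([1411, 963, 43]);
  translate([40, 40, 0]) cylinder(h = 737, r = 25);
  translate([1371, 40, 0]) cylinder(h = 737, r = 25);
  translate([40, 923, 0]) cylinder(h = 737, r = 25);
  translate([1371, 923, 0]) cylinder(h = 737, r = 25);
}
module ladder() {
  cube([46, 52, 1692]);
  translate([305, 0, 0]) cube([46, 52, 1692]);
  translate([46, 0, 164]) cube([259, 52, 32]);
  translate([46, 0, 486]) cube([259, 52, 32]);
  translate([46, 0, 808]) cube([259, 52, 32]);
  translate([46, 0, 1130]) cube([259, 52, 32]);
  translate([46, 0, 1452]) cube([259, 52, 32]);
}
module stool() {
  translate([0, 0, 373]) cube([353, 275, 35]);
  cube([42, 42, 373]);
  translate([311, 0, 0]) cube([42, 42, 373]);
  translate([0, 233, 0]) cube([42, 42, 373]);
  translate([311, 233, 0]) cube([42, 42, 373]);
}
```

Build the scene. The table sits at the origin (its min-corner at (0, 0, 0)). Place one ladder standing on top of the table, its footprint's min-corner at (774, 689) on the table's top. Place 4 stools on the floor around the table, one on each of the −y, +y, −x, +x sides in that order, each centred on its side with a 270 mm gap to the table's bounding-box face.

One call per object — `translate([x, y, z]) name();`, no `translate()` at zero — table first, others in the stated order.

table();
translate([774, 689, 780]) ladder();
translate([529, -545, 0]) stool();
translate([529, 1233, 0]) stool();
translate([-623, 344, 0]) stool();
translate([1681, 344, 0]) stool();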